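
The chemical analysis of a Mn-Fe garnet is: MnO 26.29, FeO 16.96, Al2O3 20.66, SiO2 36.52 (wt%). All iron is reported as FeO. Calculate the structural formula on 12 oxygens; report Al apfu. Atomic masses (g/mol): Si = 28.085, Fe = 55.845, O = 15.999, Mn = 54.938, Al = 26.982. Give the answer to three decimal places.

MnO (M=70.937): mol = 0.37061; Mn = 0.37061, O = 0.37061.
FeO (M=71.844): mol = 0.23607; Fe = 0.23607, O = 0.23607.
Al2O3 (M=101.961): mol = 0.20263; Al = 0.40526, O = 0.60789.
SiO2 (M=60.083): mol = 0.60783; Si = 0.60783, O = 1.21566.
ΣO = 2.43023; factor = 12/ΣO = 4.93780.
Al apfu = 0.40526 × 4.93780 = 2.001.

2.001 Al apfu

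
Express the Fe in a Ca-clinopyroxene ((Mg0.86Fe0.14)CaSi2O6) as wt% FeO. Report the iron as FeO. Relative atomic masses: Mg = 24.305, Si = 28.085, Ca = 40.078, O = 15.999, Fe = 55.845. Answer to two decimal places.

4.55 wt%

M((Mg0.86Fe0.14)CaSi2O6) = 220.963 g/mol; M(FeO) = 71.844 g/mol.
Moles FeO per formula unit = 0.14 Fe ÷ 1 = 0.1400.
FeO fraction = (0.1400 × 71.844) / 220.963 = 10.058/220.963 = 0.0455.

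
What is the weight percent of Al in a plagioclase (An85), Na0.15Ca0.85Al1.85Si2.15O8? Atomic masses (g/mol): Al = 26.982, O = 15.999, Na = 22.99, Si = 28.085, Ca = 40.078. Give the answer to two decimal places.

18.10 mass %

Formula mass = 0.15×22.99 + 0.85×40.078 + 1.85×26.982 + 2.15×28.085 + 8×15.999 = 275.806 g/mol, of which 49.917 g is Al.
So Al makes up 49.917/275.806 = 0.1810 of the mass, i.e. 18.10%.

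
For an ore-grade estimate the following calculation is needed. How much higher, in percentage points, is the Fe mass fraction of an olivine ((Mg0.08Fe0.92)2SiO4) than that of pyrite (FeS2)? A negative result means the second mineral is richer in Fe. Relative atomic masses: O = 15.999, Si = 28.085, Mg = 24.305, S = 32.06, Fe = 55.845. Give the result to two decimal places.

First mineral: 102.755 g Fe in 198.725 g formula = 51.71 wt% Fe.
Second mineral: 55.845 g Fe in 119.965 g formula = 46.55 wt% Fe.
51.71% − 46.55% gives a difference of 5.16 percentage points.

5.16 percentage points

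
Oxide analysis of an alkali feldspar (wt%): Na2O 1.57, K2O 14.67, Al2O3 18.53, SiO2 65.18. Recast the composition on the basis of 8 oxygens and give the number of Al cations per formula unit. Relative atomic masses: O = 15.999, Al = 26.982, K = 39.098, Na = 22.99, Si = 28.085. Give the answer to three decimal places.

Na2O: 1.57/61.979 = 0.02533 mol → 0.05066 mol Na, 0.02533 mol O.
K2O: 14.67/94.195 = 0.15574 mol → 0.31148 mol K, 0.15574 mol O.
Al2O3: 18.53/101.961 = 0.18174 mol → 0.36348 mol Al, 0.54522 mol O.
SiO2: 65.18/60.083 = 1.08483 mol → 1.08483 mol Si, 2.16966 mol O.
Total oxygen = 2.89595 mol. Normalization factor = 8/2.89595 = 2.76248.
Al per 8 O = 0.36348 × 2.76248 = 1.004.

1.004 Al apfu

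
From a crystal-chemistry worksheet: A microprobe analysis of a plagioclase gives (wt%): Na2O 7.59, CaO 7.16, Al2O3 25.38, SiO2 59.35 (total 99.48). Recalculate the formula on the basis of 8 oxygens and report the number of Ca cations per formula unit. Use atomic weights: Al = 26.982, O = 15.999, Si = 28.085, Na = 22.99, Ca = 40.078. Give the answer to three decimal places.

7.59 wt% Na2O ÷ 61.979 g/mol = 0.12246 mol, giving 0.24492 Na and 0.12246 O.
7.16 wt% CaO ÷ 56.077 g/mol = 0.12768 mol, giving 0.12768 Ca and 0.12768 O.
25.38 wt% Al2O3 ÷ 101.961 g/mol = 0.24892 mol, giving 0.49784 Al and 0.74676 O.
59.35 wt% SiO2 ÷ 60.083 g/mol = 0.98780 mol, giving 0.98780 Si and 1.97560 O.
Oxygen sums to 2.97250; scaling by 8/2.97250 = 2.69134 puts the formula on 8 O.
Ca: 0.12768 × 2.69134 = 0.344 atoms per formula unit.

0.344 Ca apfu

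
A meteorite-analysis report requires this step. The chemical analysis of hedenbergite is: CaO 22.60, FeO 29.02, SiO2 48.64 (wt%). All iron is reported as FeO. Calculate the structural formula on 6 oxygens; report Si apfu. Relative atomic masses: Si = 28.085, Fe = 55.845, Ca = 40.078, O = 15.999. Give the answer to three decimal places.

2.002 Si apfu

22.60 wt% CaO ÷ 56.077 g/mol = 0.40302 mol, giving 0.40302 Ca and 0.40302 O.
29.02 wt% FeO ÷ 71.844 g/mol = 0.40393 mol, giving 0.40393 Fe and 0.40393 O.
48.64 wt% SiO2 ÷ 60.083 g/mol = 0.80955 mol, giving 0.80955 Si and 1.61910 O.
Oxygen sums to 2.42605; scaling by 6/2.42605 = 2.47316 puts the formula on 6 O.
Si: 0.80955 × 2.47316 = 2.002 atoms per formula unit.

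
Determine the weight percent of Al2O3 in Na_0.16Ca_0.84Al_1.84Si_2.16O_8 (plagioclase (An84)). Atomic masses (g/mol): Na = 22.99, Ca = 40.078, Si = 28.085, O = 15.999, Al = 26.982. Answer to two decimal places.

34.03 wt%

M(Na_0.16Ca_0.84Al_1.84Si_2.16O_8) = 275.646 g/mol; M(Al2O3) = 101.961 g/mol.
Moles Al2O3 per formula unit = 1.84 Al ÷ 2 = 0.9200.
Al2O3 fraction = (0.9200 × 101.961) / 275.646 = 93.804/275.646 = 0.3403.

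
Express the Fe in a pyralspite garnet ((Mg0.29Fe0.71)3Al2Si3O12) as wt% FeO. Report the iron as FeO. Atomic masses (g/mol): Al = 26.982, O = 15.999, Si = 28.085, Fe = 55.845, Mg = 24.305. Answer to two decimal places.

Formula mass = 470.302 g/mol.
2.13 Fe → 2.1300 mol FeO per formula unit; M(FeO) = 71.844, so FeO mass = 153.028 g.
153.028/470.302 × 100 = 32.54 wt%.

32.54 wt%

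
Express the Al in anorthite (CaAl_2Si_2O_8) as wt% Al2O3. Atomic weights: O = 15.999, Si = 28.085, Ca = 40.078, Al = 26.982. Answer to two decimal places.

Molar mass of CaAl_2Si_2O_8 = 1·40.078 + 2·26.982 + 2·28.085 + 8·15.999 = 278.204 g/mol.
Each formula unit contains 2 Al, equivalent to 2/2 = 1.0000 mol Al2O3.
M(Al2O3) = 2×26.982 + 3×15.999 = 101.961 g/mol.
Mass of Al2O3 per formula unit = 1.0000 × 101.961 = 101.961 g.
Al2O3 wt% = 101.961 / 278.204 × 100 = 36.65%.

36.65 wt%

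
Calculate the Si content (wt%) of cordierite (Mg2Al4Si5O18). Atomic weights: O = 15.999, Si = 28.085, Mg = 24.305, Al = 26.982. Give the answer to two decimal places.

M(Mg2Al4Si5O18) = 584.945 g/mol.
Si contributes 5 × 28.085 = 140.425 g per mole.
140.425/584.945 = 0.2401 → 24.01%.

24.01 wt%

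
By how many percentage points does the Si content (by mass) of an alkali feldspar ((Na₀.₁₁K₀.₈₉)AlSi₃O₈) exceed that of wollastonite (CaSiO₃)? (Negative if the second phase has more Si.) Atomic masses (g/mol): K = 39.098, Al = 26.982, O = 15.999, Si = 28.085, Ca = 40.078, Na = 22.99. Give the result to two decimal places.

Si in (Na₀.₁₁K₀.₈₉)AlSi₃O₈: molar mass 276.555 g/mol; 3×28.085 = 84.255 g → 30.47 wt%.
Si in CaSiO₃: molar mass 116.160 g/mol; 1×28.085 = 28.085 g → 24.18 wt%.
Difference = 30.47 − 24.18 = 6.29 percentage points.

6.29 percentage points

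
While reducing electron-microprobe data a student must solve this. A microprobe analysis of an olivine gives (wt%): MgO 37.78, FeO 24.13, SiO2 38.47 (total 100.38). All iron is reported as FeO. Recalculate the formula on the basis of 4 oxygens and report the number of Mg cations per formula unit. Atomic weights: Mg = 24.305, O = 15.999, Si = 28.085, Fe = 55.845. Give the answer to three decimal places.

1.468 Mg apfu

MgO (M=40.304): mol = 0.93738; Mg = 0.93738, O = 0.93738.
FeO (M=71.844): mol = 0.33587; Fe = 0.33587, O = 0.33587.
SiO2 (M=60.083): mol = 0.64028; Si = 0.64028, O = 1.28056.
ΣO = 2.55381; factor = 4/ΣO = 1.56629.
Mg apfu = 0.93738 × 1.56629 = 1.468.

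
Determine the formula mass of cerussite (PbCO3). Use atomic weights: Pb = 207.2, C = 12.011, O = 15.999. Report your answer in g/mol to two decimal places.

The formula mass is the sum 1·207.2 + 1·12.011 + 3·15.999.

267.21 g/mol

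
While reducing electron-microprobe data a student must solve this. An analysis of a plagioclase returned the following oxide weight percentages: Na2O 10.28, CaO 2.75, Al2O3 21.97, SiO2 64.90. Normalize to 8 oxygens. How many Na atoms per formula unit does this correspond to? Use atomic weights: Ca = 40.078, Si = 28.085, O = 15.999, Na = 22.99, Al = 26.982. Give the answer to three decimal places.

0.878 Na apfu

Na2O (M=61.979): mol = 0.16586; Na = 0.33172, O = 0.16586.
CaO (M=56.077): mol = 0.04904; Ca = 0.04904, O = 0.04904.
Al2O3 (M=101.961): mol = 0.21547; Al = 0.43094, O = 0.64641.
SiO2 (M=60.083): mol = 1.08017; Si = 1.08017, O = 2.16034.
ΣO = 3.02165; factor = 8/ΣO = 2.64756.
Na apfu = 0.33172 × 2.64756 = 0.878.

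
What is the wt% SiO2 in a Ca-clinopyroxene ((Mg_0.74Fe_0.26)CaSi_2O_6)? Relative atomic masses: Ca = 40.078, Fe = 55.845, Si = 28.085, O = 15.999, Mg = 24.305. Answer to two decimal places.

M((Mg_0.74Fe_0.26)CaSi_2O_6) = 224.747 g/mol; M(SiO2) = 60.083 g/mol.
Moles SiO2 per formula unit = 2 Si ÷ 1 = 2.0000.
SiO2 fraction = (2.0000 × 60.083) / 224.747 = 120.166/224.747 = 0.5347.

53.47 wt%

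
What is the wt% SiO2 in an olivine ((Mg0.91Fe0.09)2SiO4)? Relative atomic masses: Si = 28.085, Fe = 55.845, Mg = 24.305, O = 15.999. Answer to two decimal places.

Formula mass = 146.368 g/mol.
1 Si → 1.0000 mol SiO2 per formula unit; M(SiO2) = 60.083, so SiO2 mass = 60.083 g.
60.083/146.368 × 100 = 41.05 wt%.

41.05 wt%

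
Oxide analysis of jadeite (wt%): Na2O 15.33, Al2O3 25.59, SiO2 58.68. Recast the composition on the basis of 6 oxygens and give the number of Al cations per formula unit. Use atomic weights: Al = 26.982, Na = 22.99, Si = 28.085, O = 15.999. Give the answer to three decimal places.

Na2O: 15.33/61.979 = 0.24734 mol → 0.49468 mol Na, 0.24734 mol O.
Al2O3: 25.59/101.961 = 0.25098 mol → 0.50196 mol Al, 0.75294 mol O.
SiO2: 58.68/60.083 = 0.97665 mol → 0.97665 mol Si, 1.95330 mol O.
Total oxygen = 2.95358 mol. Normalization factor = 6/2.95358 = 2.03143.
Al per 6 O = 0.50196 × 2.03143 = 1.020.

1.020 Al apfu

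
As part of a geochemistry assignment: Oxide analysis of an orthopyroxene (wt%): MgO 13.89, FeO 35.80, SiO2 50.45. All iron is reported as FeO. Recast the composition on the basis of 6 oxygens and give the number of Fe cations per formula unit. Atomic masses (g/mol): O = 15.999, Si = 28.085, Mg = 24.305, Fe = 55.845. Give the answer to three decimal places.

MgO: 13.89/40.304 = 0.34463 mol → 0.34463 mol Mg, 0.34463 mol O.
FeO: 35.80/71.844 = 0.49830 mol → 0.49830 mol Fe, 0.49830 mol O.
SiO2: 50.45/60.083 = 0.83967 mol → 0.83967 mol Si, 1.67934 mol O.
Total oxygen = 2.52227 mol. Normalization factor = 6/2.52227 = 2.37881.
Fe per 6 O = 0.49830 × 2.37881 = 1.185.

1.185 Fe apfu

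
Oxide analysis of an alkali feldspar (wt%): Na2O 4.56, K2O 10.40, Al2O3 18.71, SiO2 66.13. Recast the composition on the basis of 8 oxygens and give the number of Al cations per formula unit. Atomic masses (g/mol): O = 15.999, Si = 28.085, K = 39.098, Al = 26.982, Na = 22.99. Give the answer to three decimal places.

Na2O (M=61.979): mol = 0.07357; Na = 0.14714, O = 0.07357.
K2O (M=94.195): mol = 0.11041; K = 0.22082, O = 0.11041.
Al2O3 (M=101.961): mol = 0.18350; Al = 0.36700, O = 0.55050.
SiO2 (M=60.083): mol = 1.10064; Si = 1.10064, O = 2.20128.
ΣO = 2.93576; factor = 8/ΣO = 2.72502.
Al apfu = 0.36700 × 2.72502 = 1.000.

1.000 Al apfu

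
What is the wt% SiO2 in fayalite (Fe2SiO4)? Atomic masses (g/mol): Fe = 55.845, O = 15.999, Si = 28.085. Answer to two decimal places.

M(Fe2SiO4) = 203.771 g/mol; M(SiO2) = 60.083 g/mol.
Moles SiO2 per formula unit = 1 Si ÷ 1 = 1.0000.
SiO2 fraction = (1.0000 × 60.083) / 203.771 = 60.083/203.771 = 0.2949.

29.49 wt%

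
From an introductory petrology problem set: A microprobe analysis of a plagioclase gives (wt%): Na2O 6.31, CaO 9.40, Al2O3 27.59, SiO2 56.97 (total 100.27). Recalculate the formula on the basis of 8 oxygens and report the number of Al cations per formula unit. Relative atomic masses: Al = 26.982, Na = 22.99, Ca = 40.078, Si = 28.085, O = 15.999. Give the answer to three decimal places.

6.31 wt% Na2O ÷ 61.979 g/mol = 0.10181 mol, giving 0.20362 Na and 0.10181 O.
9.40 wt% CaO ÷ 56.077 g/mol = 0.16763 mol, giving 0.16763 Ca and 0.16763 O.
27.59 wt% Al2O3 ÷ 101.961 g/mol = 0.27059 mol, giving 0.54118 Al and 0.81177 O.
56.97 wt% SiO2 ÷ 60.083 g/mol = 0.94819 mol, giving 0.94819 Si and 1.89638 O.
Oxygen sums to 2.97759; scaling by 8/2.97759 = 2.68674 puts the formula on 8 O.
Al: 0.54118 × 2.68674 = 1.454 atoms per formula unit.

1.454 Al apfu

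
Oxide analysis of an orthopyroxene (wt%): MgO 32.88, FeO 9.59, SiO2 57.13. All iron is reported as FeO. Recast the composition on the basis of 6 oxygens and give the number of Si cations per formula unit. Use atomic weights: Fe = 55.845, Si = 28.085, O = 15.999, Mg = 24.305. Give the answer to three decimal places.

2.001 Si apfu

MgO: 32.88/40.304 = 0.81580 mol → 0.81580 mol Mg, 0.81580 mol O.
FeO: 9.59/71.844 = 0.13348 mol → 0.13348 mol Fe, 0.13348 mol O.
SiO2: 57.13/60.083 = 0.95085 mol → 0.95085 mol Si, 1.90170 mol O.
Total oxygen = 2.85098 mol. Normalization factor = 6/2.85098 = 2.10454.
Si per 6 O = 0.95085 × 2.10454 = 2.001.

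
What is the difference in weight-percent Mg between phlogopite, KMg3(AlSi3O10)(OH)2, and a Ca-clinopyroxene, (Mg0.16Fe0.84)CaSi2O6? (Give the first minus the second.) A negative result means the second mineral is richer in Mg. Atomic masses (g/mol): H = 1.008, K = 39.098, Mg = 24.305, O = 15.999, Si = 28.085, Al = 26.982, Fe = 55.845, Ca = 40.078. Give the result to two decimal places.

15.87 percentage points

M(KMg3(AlSi3O10)(OH)2) = 417.254 g/mol, so wt% Mg = 72.915/417.254 × 100 = 17.47%.
M((Mg0.16Fe0.84)CaSi2O6) = 243.041 g/mol, so wt% Mg = 3.889/243.041 × 100 = 1.60%.
17.47 − 1.60 = 15.87 pp.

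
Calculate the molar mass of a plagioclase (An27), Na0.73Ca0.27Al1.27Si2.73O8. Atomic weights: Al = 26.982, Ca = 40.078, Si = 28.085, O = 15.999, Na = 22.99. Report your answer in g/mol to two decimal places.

266.53 g/mol

The formula mass is the sum 0.73×22.99 + 0.27×40.078 + 1.27×26.982 + 2.73×28.085 + 8×15.999.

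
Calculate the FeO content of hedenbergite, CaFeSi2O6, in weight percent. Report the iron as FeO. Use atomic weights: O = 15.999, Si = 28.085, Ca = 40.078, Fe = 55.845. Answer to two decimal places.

Formula mass = 248.087 g/mol.
1 Fe → 1.0000 mol FeO per formula unit; M(FeO) = 71.844, so FeO mass = 71.844 g.
71.844/248.087 × 100 = 28.96 wt%.

28.96 wt%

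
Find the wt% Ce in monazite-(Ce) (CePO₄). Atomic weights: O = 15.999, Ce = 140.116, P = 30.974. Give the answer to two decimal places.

59.60 mass %

Formula mass = 1·140.116 + 1·30.974 + 4·15.999 = 235.086 g/mol, of which 140.116 g is Ce.
So Ce makes up 140.116/235.086 = 0.5960 of the mass, i.e. 59.60%.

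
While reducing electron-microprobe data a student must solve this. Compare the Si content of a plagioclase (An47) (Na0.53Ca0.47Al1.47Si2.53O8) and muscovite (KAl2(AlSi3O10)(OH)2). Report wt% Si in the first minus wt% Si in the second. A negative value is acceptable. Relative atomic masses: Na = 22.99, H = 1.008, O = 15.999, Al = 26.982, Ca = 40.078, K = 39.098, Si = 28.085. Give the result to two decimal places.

5.19 percentage points

First mineral: 71.055 g Si in 269.732 g formula = 26.34 wt% Si.
Second mineral: 84.255 g Si in 398.303 g formula = 21.15 wt% Si.
26.34% − 21.15% gives a difference of 5.19 percentage points.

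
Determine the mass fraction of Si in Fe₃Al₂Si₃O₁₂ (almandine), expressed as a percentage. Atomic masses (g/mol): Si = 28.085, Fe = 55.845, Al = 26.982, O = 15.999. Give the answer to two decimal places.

16.93 wt%

M(Fe₃Al₂Si₃O₁₂) = 497.742 g/mol.
Si contributes 3 × 28.085 = 84.255 g per mole.
84.255/497.742 = 0.1693 → 16.93%.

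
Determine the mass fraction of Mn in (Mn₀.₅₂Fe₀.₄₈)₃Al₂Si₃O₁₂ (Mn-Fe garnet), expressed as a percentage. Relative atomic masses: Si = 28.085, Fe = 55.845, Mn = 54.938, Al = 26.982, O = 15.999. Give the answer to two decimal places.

M((Mn₀.₅₂Fe₀.₄₈)₃Al₂Si₃O₁₂) = 496.327 g/mol.
Mn contributes 1.56 × 54.938 = 85.703 g per mole.
85.703/496.327 = 0.1727 → 17.27%.

17.27 mass %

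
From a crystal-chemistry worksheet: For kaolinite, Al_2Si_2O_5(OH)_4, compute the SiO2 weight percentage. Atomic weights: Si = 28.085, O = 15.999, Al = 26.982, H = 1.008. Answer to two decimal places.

Molar mass of Al_2Si_2O_5(OH)_4 = 2×26.982 + 2×28.085 + 9×15.999 + 4×1.008 = 258.157 g/mol.
Each formula unit contains 2 Si, equivalent to 2/1 = 2.0000 mol SiO2.
M(SiO2) = 1×28.085 + 2×15.999 = 60.083 g/mol.
Mass of SiO2 per formula unit = 2.0000 × 60.083 = 120.166 g.
SiO2 wt% = 120.166 / 258.157 × 100 = 46.55%.

46.55 wt%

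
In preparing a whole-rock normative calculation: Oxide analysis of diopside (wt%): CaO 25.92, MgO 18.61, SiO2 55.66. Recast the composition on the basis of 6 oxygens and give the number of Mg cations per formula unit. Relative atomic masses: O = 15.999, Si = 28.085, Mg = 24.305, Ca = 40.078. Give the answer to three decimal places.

25.92 wt% CaO ÷ 56.077 g/mol = 0.46222 mol, giving 0.46222 Ca and 0.46222 O.
18.61 wt% MgO ÷ 40.304 g/mol = 0.46174 mol, giving 0.46174 Mg and 0.46174 O.
55.66 wt% SiO2 ÷ 60.083 g/mol = 0.92639 mol, giving 0.92639 Si and 1.85278 O.
Oxygen sums to 2.77674; scaling by 6/2.77674 = 2.16081 puts the formula on 6 O.
Mg: 0.46174 × 2.16081 = 0.998 atoms per formula unit.

0.998 Mg apfu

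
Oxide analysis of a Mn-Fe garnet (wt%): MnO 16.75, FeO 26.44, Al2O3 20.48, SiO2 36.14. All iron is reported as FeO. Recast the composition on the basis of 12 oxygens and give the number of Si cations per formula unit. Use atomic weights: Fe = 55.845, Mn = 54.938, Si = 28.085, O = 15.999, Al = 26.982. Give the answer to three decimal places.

2.995 Si apfu

16.75 wt% MnO ÷ 70.937 g/mol = 0.23613 mol, giving 0.23613 Mn and 0.23613 O.
26.44 wt% FeO ÷ 71.844 g/mol = 0.36802 mol, giving 0.36802 Fe and 0.36802 O.
20.48 wt% Al2O3 ÷ 101.961 g/mol = 0.20086 mol, giving 0.40172 Al and 0.60258 O.
36.14 wt% SiO2 ÷ 60.083 g/mol = 0.60150 mol, giving 0.60150 Si and 1.20300 O.
Oxygen sums to 2.40973; scaling by 12/2.40973 = 4.97981 puts the formula on 12 O.
Si: 0.60150 × 4.97981 = 2.995 atoms per formula unit.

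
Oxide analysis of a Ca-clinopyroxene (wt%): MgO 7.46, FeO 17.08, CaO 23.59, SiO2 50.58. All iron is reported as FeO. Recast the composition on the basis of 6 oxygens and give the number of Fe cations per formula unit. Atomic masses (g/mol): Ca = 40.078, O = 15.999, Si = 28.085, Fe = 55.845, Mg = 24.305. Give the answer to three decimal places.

MgO (M=40.304): mol = 0.18509; Mg = 0.18509, O = 0.18509.
FeO (M=71.844): mol = 0.23774; Fe = 0.23774, O = 0.23774.
CaO (M=56.077): mol = 0.42067; Ca = 0.42067, O = 0.42067.
SiO2 (M=60.083): mol = 0.84184; Si = 0.84184, O = 1.68368.
ΣO = 2.52718; factor = 6/ΣO = 2.37419.
Fe apfu = 0.23774 × 2.37419 = 0.564.

0.564 Fe apfu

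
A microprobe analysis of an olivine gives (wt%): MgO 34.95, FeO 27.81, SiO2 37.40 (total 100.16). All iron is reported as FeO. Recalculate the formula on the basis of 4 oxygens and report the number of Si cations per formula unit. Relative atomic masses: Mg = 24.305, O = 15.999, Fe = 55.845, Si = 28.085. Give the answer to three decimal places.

0.996 Si apfu

MgO (M=40.304): mol = 0.86716; Mg = 0.86716, O = 0.86716.
FeO (M=71.844): mol = 0.38709; Fe = 0.38709, O = 0.38709.
SiO2 (M=60.083): mol = 0.62247; Si = 0.62247, O = 1.24494.
ΣO = 2.49919; factor = 4/ΣO = 1.60052.
Si apfu = 0.62247 × 1.60052 = 0.996.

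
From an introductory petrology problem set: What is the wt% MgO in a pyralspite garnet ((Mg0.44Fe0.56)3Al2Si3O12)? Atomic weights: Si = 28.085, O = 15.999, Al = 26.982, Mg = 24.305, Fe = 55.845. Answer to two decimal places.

11.66 wt%

Molar mass of (Mg0.44Fe0.56)3Al2Si3O12 = 1.32*24.305 + 1.68*55.845 + 2*26.982 + 3*28.085 + 12*15.999 = 456.109 g/mol.
Each formula unit contains 1.32 Mg, equivalent to 1.32/1 = 1.3200 mol MgO.
M(MgO) = 1×24.305 + 1×15.999 = 40.304 g/mol.
Mass of MgO per formula unit = 1.3200 × 40.304 = 53.201 g.
MgO wt% = 53.201 / 456.109 × 100 = 11.66%.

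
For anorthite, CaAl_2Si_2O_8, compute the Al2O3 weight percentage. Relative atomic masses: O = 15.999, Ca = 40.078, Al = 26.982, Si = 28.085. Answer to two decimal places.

36.65 wt%

Formula mass = 278.204 g/mol.
2 Al → 1.0000 mol Al2O3 per formula unit; M(Al2O3) = 101.961, so Al2O3 mass = 101.961 g.
101.961/278.204 × 100 = 36.65 wt%.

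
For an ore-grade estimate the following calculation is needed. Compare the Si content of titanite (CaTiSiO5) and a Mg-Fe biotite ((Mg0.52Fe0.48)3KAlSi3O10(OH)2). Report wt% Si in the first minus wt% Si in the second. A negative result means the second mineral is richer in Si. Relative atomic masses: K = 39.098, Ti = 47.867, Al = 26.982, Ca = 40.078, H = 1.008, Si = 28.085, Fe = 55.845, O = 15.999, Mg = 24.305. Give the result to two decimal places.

-3.88 percentage points

First mineral: 28.085 g Si in 196.025 g formula = 14.33 wt% Si.
Second mineral: 84.255 g Si in 462.672 g formula = 18.21 wt% Si.
14.33% − 18.21% gives a difference of -3.88 percentage points.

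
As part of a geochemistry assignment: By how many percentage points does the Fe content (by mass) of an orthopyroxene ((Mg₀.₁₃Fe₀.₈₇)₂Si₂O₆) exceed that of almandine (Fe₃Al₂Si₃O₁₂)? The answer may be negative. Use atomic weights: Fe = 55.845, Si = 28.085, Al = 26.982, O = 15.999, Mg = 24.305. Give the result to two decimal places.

Fe in (Mg₀.₁₃Fe₀.₈₇)₂Si₂O₆: molar mass 255.654 g/mol; 1.74×55.845 = 97.170 g → 38.01 wt%.
Fe in Fe₃Al₂Si₃O₁₂: molar mass 497.742 g/mol; 3×55.845 = 167.535 g → 33.66 wt%.
Difference = 38.01 − 33.66 = 4.35 percentage points.

4.35 percentage points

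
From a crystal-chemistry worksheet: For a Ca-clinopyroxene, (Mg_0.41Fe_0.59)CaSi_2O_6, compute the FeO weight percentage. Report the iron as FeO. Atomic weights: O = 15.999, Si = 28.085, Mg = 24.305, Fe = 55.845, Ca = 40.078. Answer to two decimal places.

Molar mass of (Mg_0.41Fe_0.59)CaSi_2O_6 = 0.41*24.305 + 0.59*55.845 + 1*40.078 + 2*28.085 + 6*15.999 = 235.156 g/mol.
Each formula unit contains 0.59 Fe, equivalent to 0.59/1 = 0.5900 mol FeO.
M(FeO) = 1×55.845 + 1×15.999 = 71.844 g/mol.
Mass of FeO per formula unit = 0.5900 × 71.844 = 42.388 g.
FeO wt% = 42.388 / 235.156 × 100 = 18.03%.

18.03 wt%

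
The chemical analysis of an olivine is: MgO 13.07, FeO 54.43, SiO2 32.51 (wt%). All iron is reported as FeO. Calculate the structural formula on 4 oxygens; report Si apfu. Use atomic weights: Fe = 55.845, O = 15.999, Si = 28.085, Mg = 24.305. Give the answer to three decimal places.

1.000 Si apfu

MgO (M=40.304): mol = 0.32429; Mg = 0.32429, O = 0.32429.
FeO (M=71.844): mol = 0.75761; Fe = 0.75761, O = 0.75761.
SiO2 (M=60.083): mol = 0.54108; Si = 0.54108, O = 1.08216.
ΣO = 2.16406; factor = 4/ΣO = 1.84838.
Si apfu = 0.54108 × 1.84838 = 1.000.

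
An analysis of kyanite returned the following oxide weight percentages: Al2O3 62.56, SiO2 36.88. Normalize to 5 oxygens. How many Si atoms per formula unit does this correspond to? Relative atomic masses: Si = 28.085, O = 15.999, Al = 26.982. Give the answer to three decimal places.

1.000 Si apfu

Al2O3 (M=101.961): mol = 0.61357; Al = 1.22714, O = 1.84071.
SiO2 (M=60.083): mol = 0.61382; Si = 0.61382, O = 1.22764.
ΣO = 3.06835; factor = 5/ΣO = 1.62954.
Si apfu = 0.61382 × 1.62954 = 1.000.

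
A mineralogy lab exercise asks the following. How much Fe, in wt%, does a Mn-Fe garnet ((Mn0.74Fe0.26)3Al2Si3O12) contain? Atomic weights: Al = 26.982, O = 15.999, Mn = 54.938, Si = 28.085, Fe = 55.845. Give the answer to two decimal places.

8.79 wt%

Formula mass = 2.22*54.938 + 0.78*55.845 + 2*26.982 + 3*28.085 + 12*15.999 = 495.728 g/mol, of which 43.559 g is Fe.
So Fe makes up 43.559/495.728 = 0.0879 of the mass, i.e. 8.79%.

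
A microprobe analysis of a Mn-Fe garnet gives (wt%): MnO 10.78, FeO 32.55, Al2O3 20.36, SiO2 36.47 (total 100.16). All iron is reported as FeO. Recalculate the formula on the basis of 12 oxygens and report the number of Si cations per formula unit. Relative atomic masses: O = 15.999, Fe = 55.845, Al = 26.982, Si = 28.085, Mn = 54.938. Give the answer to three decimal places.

MnO (M=70.937): mol = 0.15197; Mn = 0.15197, O = 0.15197.
FeO (M=71.844): mol = 0.45306; Fe = 0.45306, O = 0.45306.
Al2O3 (M=101.961): mol = 0.19968; Al = 0.39936, O = 0.59904.
SiO2 (M=60.083): mol = 0.60699; Si = 0.60699, O = 1.21398.
ΣO = 2.41805; factor = 12/ΣO = 4.96268.
Si apfu = 0.60699 × 4.96268 = 3.012.

3.012 Si apfu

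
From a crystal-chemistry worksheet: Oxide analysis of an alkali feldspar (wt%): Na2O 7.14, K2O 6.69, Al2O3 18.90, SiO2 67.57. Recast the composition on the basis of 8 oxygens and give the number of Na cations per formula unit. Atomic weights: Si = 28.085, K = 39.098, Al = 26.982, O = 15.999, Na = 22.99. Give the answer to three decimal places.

0.616 Na apfu

7.14 wt% Na2O ÷ 61.979 g/mol = 0.11520 mol, giving 0.23040 Na and 0.11520 O.
6.69 wt% K2O ÷ 94.195 g/mol = 0.07102 mol, giving 0.14204 K and 0.07102 O.
18.90 wt% Al2O3 ÷ 101.961 g/mol = 0.18536 mol, giving 0.37072 Al and 0.55608 O.
67.57 wt% SiO2 ÷ 60.083 g/mol = 1.12461 mol, giving 1.12461 Si and 2.24922 O.
Oxygen sums to 2.99152; scaling by 8/2.99152 = 2.67423 puts the formula on 8 O.
Na: 0.23040 × 2.67423 = 0.616 atoms per formula unit.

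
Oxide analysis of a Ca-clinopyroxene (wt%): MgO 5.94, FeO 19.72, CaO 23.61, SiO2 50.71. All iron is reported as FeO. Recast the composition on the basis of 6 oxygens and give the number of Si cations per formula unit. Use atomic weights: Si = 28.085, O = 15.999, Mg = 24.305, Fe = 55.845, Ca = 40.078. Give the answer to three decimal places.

2.001 Si apfu

MgO (M=40.304): mol = 0.14738; Mg = 0.14738, O = 0.14738.
FeO (M=71.844): mol = 0.27448; Fe = 0.27448, O = 0.27448.
CaO (M=56.077): mol = 0.42103; Ca = 0.42103, O = 0.42103.
SiO2 (M=60.083): mol = 0.84400; Si = 0.84400, O = 1.68800.
ΣO = 2.53089; factor = 6/ΣO = 2.37071.
Si apfu = 0.84400 × 2.37071 = 2.001.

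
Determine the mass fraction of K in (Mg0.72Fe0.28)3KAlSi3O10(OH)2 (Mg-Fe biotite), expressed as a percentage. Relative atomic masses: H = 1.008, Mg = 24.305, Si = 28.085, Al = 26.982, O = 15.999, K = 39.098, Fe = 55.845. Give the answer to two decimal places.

8.81 mass %

M((Mg0.72Fe0.28)3KAlSi3O10(OH)2) = 443.748 g/mol.
K contributes 1 × 39.098 = 39.098 g per mole.
39.098/443.748 = 0.0881 → 8.81%.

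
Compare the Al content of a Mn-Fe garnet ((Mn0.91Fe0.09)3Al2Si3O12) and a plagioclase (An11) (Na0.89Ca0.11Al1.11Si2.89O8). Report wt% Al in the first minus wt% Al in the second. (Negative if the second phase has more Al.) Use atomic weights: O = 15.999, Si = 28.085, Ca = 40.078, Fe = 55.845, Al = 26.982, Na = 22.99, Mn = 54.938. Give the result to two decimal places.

M((Mn0.91Fe0.09)3Al2Si3O12) = 495.266 g/mol, so wt% Al = 53.964/495.266 × 100 = 10.90%.
M(Na0.89Ca0.11Al1.11Si2.89O8) = 263.977 g/mol, so wt% Al = 29.950/263.977 × 100 = 11.35%.
10.90 − 11.35 = -0.45 pp.

-0.45 percentage points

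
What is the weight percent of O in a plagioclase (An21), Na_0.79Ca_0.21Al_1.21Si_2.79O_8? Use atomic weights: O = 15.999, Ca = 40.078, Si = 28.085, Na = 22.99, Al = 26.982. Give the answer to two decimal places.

48.19 wt%

Formula mass = 0.79×22.99 + 0.21×40.078 + 1.21×26.982 + 2.79×28.085 + 8×15.999 = 265.576 g/mol, of which 127.992 g is O.
So O makes up 127.992/265.576 = 0.4819 of the mass, i.e. 48.19%.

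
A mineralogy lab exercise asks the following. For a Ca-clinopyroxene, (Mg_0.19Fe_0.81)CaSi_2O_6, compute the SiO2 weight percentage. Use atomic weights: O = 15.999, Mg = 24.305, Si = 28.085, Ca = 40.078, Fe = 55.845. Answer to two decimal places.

Formula mass = 242.094 g/mol.
2 Si → 2.0000 mol SiO2 per formula unit; M(SiO2) = 60.083, so SiO2 mass = 120.166 g.
120.166/242.094 × 100 = 49.64 wt%.

49.64 wt%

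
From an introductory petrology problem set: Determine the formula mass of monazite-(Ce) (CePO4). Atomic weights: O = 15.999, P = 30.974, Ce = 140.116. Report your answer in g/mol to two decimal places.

The formula mass is the sum 1(140.116) + 1(30.974) + 4(15.999).

235.09 g/mol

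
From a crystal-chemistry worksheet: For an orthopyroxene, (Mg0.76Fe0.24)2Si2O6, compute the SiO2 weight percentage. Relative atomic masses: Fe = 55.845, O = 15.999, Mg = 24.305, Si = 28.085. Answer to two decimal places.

Molar mass of (Mg0.76Fe0.24)2Si2O6 = 1.52·24.305 + 0.48·55.845 + 2·28.085 + 6·15.999 = 215.913 g/mol.
Each formula unit contains 2 Si, equivalent to 2/1 = 2.0000 mol SiO2.
M(SiO2) = 1×28.085 + 2×15.999 = 60.083 g/mol.
Mass of SiO2 per formula unit = 2.0000 × 60.083 = 120.166 g.
SiO2 wt% = 120.166 / 215.913 × 100 = 55.65%.

55.65 wt%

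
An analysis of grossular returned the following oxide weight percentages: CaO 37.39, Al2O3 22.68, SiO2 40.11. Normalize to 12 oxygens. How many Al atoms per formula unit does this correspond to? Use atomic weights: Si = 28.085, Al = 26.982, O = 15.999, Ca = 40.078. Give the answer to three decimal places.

2.000 Al apfu

CaO (M=56.077): mol = 0.66676; Ca = 0.66676, O = 0.66676.
Al2O3 (M=101.961): mol = 0.22244; Al = 0.44488, O = 0.66732.
SiO2 (M=60.083): mol = 0.66758; Si = 0.66758, O = 1.33516.
ΣO = 2.66924; factor = 12/ΣO = 4.49566.
Al apfu = 0.44488 × 4.49566 = 2.000.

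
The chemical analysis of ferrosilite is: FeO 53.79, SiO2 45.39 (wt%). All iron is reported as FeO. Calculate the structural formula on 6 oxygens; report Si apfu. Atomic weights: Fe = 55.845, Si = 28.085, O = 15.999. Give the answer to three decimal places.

2.006 Si apfu

FeO (M=71.844): mol = 0.74871; Fe = 0.74871, O = 0.74871.
SiO2 (M=60.083): mol = 0.75545; Si = 0.75545, O = 1.51090.
ΣO = 2.25961; factor = 6/ΣO = 2.65533.
Si apfu = 0.75545 × 2.65533 = 2.006.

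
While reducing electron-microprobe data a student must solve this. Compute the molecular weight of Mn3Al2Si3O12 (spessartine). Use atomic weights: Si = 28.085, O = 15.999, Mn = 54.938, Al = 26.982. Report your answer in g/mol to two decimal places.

M = 3*54.938 + 2*26.982 + 3*28.085 + 12*15.999

495.02 g/mol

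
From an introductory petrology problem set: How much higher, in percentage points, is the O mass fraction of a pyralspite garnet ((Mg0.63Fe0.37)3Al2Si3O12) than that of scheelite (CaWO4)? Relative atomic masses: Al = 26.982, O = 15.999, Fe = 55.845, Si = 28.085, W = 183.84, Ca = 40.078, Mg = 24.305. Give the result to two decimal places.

M((Mg0.63Fe0.37)3Al2Si3O12) = 438.131 g/mol, so wt% O = 191.988/438.131 × 100 = 43.82%.
M(CaWO4) = 287.914 g/mol, so wt% O = 63.996/287.914 × 100 = 22.23%.
43.82 − 22.23 = 21.59 pp.

21.59 percentage points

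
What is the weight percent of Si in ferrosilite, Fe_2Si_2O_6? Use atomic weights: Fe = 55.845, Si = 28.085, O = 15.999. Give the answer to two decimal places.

21.29 wt%

M(Fe_2Si_2O_6) = 263.854 g/mol.
Si contributes 2 × 28.085 = 56.170 g per mole.
56.170/263.854 = 0.2129 → 21.29%.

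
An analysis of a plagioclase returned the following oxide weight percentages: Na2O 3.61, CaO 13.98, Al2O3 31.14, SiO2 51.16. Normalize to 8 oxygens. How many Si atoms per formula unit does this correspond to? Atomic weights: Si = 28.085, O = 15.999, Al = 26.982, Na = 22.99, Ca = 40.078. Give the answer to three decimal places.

Na2O (M=61.979): mol = 0.05825; Na = 0.11650, O = 0.05825.
CaO (M=56.077): mol = 0.24930; Ca = 0.24930, O = 0.24930.
Al2O3 (M=101.961): mol = 0.30541; Al = 0.61082, O = 0.91623.
SiO2 (M=60.083): mol = 0.85149; Si = 0.85149, O = 1.70298.
ΣO = 2.92676; factor = 8/ΣO = 2.73340.
Si apfu = 0.85149 × 2.73340 = 2.327.

2.327 Si apfu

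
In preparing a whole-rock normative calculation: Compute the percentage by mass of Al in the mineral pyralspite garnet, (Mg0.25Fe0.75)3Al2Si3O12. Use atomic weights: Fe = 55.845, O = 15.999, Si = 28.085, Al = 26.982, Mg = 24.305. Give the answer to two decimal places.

11.38 mass %

Formula mass = 0.75×24.305 + 2.25×55.845 + 2×26.982 + 3×28.085 + 12×15.999 = 474.087 g/mol, of which 53.964 g is Al.
So Al makes up 53.964/474.087 = 0.1138 of the mass, i.e. 11.38%.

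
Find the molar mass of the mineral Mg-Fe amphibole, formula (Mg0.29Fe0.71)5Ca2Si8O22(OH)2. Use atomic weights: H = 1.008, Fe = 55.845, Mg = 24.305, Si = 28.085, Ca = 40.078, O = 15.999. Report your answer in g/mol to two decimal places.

The formula mass is the sum 1.45*24.305 + 3.55*55.845 + 2*40.078 + 8*28.085 + 24*15.999 + 2*1.008.

924.32 g/mol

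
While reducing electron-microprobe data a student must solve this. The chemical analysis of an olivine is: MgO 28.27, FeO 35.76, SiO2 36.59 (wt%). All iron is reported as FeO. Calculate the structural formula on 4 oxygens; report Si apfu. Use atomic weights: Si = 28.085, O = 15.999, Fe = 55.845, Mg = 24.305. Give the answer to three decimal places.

1.008 Si apfu

28.27 wt% MgO ÷ 40.304 g/mol = 0.70142 mol, giving 0.70142 Mg and 0.70142 O.
35.76 wt% FeO ÷ 71.844 g/mol = 0.49775 mol, giving 0.49775 Fe and 0.49775 O.
36.59 wt% SiO2 ÷ 60.083 g/mol = 0.60899 mol, giving 0.60899 Si and 1.21798 O.
Oxygen sums to 2.41715; scaling by 4/2.41715 = 1.65484 puts the formula on 4 O.
Si: 0.60899 × 1.65484 = 1.008 atoms per formula unit.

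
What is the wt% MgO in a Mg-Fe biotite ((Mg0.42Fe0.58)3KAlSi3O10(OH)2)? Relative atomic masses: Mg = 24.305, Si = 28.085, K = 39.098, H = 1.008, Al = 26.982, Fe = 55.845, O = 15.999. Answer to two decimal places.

10.76 wt%

Formula mass = 472.134 g/mol.
1.26 Mg → 1.2600 mol MgO per formula unit; M(MgO) = 40.304, so MgO mass = 50.783 g.
50.783/472.134 × 100 = 10.76 wt%.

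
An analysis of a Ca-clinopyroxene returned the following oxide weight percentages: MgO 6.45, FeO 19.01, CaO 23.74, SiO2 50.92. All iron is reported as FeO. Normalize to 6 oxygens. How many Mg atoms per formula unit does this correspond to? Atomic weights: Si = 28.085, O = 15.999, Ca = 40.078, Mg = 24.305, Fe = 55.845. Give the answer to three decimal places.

6.45 wt% MgO ÷ 40.304 g/mol = 0.16003 mol, giving 0.16003 Mg and 0.16003 O.
19.01 wt% FeO ÷ 71.844 g/mol = 0.26460 mol, giving 0.26460 Fe and 0.26460 O.
23.74 wt% CaO ÷ 56.077 g/mol = 0.42335 mol, giving 0.42335 Ca and 0.42335 O.
50.92 wt% SiO2 ÷ 60.083 g/mol = 0.84749 mol, giving 0.84749 Si and 1.69498 O.
Oxygen sums to 2.54296; scaling by 6/2.54296 = 2.35946 puts the formula on 6 O.
Mg: 0.16003 × 2.35946 = 0.378 atoms per formula unit.

0.378 Mg apfu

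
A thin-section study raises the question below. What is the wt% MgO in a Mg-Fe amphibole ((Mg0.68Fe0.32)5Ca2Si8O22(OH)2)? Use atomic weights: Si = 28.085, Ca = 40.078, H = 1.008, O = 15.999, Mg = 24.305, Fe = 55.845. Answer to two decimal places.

Molar mass of (Mg0.68Fe0.32)5Ca2Si8O22(OH)2 = 3.40·24.305 + 1.60·55.845 + 2·40.078 + 8·28.085 + 24·15.999 + 2·1.008 = 862.817 g/mol.
Each formula unit contains 3.40 Mg, equivalent to 3.40/1 = 3.4000 mol MgO.
M(MgO) = 1×24.305 + 1×15.999 = 40.304 g/mol.
Mass of MgO per formula unit = 3.4000 × 40.304 = 137.034 g.
MgO wt% = 137.034 / 862.817 × 100 = 15.88%.

15.88 wt%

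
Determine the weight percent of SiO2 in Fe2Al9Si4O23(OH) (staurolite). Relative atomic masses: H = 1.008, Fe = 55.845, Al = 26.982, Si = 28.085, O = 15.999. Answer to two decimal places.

Molar mass of Fe2Al9Si4O23(OH) = 2·55.845 + 9·26.982 + 4·28.085 + 24·15.999 + 1·1.008 = 851.852 g/mol.
Each formula unit contains 4 Si, equivalent to 4/1 = 4.0000 mol SiO2.
M(SiO2) = 1×28.085 + 2×15.999 = 60.083 g/mol.
Mass of SiO2 per formula unit = 4.0000 × 60.083 = 240.332 g.
SiO2 wt% = 240.332 / 851.852 × 100 = 28.21%.

28.21 wt%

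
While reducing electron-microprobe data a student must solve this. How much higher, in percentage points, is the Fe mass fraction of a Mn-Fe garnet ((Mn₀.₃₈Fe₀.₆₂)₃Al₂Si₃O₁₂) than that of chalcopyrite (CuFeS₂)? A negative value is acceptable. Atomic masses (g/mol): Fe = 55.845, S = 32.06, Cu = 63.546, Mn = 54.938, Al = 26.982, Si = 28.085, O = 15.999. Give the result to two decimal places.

Fe in (Mn₀.₃₈Fe₀.₆₂)₃Al₂Si₃O₁₂: molar mass 496.708 g/mol; 1.86×55.845 = 103.872 g → 20.91 wt%.
Fe in CuFeS₂: molar mass 183.511 g/mol; 1×55.845 = 55.845 g → 30.43 wt%.
Difference = 20.91 − 30.43 = -9.52 percentage points.

-9.52 percentage points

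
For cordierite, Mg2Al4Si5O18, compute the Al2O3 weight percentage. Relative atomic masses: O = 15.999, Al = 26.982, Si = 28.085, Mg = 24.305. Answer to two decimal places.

Molar mass of Mg2Al4Si5O18 = 2×24.305 + 4×26.982 + 5×28.085 + 18×15.999 = 584.945 g/mol.
Each formula unit contains 4 Al, equivalent to 4/2 = 2.0000 mol Al2O3.
M(Al2O3) = 2×26.982 + 3×15.999 = 101.961 g/mol.
Mass of Al2O3 per formula unit = 2.0000 × 101.961 = 203.922 g.
Al2O3 wt% = 203.922 / 584.945 × 100 = 34.86%.

34.86 wt%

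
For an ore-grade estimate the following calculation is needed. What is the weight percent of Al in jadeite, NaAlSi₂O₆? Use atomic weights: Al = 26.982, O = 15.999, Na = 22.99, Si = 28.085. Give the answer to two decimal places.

13.35 mass %

Molar mass of NaAlSi₂O₆: 1·22.99 + 1·26.982 + 2·28.085 + 6·15.999 = 202.136 g/mol.
Mass of Al per formula unit: 1 × 26.982 = 26.982 g.
Weight fraction Al = 26.982 / 202.136 = 0.1335.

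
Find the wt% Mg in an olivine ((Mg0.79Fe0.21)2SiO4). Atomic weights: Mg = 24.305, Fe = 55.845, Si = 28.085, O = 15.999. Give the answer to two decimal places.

Molar mass of (Mg0.79Fe0.21)2SiO4: 1.58×24.305 + 0.42×55.845 + 1×28.085 + 4×15.999 = 153.938 g/mol.
Mass of Mg per formula unit: 1.58 × 24.305 = 38.402 g.
Weight fraction Mg = 38.402 / 153.938 = 0.2495.

24.95 wt%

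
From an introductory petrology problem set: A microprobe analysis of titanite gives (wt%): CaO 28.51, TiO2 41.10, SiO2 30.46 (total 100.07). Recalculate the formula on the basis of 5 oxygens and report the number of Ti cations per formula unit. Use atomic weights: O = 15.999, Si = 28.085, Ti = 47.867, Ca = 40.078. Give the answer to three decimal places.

1.008 Ti apfu

CaO: 28.51/56.077 = 0.50841 mol → 0.50841 mol Ca, 0.50841 mol O.
TiO2: 41.10/79.865 = 0.51462 mol → 0.51462 mol Ti, 1.02924 mol O.
SiO2: 30.46/60.083 = 0.50697 mol → 0.50697 mol Si, 1.01394 mol O.
Total oxygen = 2.55159 mol. Normalization factor = 5/2.55159 = 1.95956.
Ti per 5 O = 0.51462 × 1.95956 = 1.008.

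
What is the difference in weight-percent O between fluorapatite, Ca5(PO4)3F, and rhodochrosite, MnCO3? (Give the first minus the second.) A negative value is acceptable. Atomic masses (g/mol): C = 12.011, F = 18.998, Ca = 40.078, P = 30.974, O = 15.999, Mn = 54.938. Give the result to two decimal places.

-3.69 percentage points

First mineral: 191.988 g O in 504.298 g formula = 38.07 wt% O.
Second mineral: 47.997 g O in 114.946 g formula = 41.76 wt% O.
38.07% − 41.76% gives a difference of -3.69 percentage points.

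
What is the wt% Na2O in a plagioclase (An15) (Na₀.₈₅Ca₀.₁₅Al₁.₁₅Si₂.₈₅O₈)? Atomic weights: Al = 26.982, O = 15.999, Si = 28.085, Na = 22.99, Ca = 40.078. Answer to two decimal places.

Formula mass = 264.617 g/mol.
0.85 Na → 0.4250 mol Na2O per formula unit; M(Na2O) = 61.979, so Na2O mass = 26.341 g.
26.341/264.617 × 100 = 9.95 wt%.

9.95 wt%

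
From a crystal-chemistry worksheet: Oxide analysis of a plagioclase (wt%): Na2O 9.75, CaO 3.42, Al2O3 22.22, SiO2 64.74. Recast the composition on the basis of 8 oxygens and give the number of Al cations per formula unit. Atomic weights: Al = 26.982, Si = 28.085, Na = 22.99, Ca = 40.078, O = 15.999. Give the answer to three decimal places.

Na2O: 9.75/61.979 = 0.15731 mol → 0.31462 mol Na, 0.15731 mol O.
CaO: 3.42/56.077 = 0.06099 mol → 0.06099 mol Ca, 0.06099 mol O.
Al2O3: 22.22/101.961 = 0.21793 mol → 0.43586 mol Al, 0.65379 mol O.
SiO2: 64.74/60.083 = 1.07751 mol → 1.07751 mol Si, 2.15502 mol O.
Total oxygen = 3.02711 mol. Normalization factor = 8/3.02711 = 2.64278.
Al per 8 O = 0.43586 × 2.64278 = 1.152.

1.152 Al apfu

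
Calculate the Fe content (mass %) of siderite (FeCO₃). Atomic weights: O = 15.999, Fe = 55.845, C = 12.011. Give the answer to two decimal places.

48.20 mass %

M(FeCO₃) = 115.853 g/mol.
Fe contributes 1 × 55.845 = 55.845 g per mole.
55.845/115.853 = 0.4820 → 48.20%.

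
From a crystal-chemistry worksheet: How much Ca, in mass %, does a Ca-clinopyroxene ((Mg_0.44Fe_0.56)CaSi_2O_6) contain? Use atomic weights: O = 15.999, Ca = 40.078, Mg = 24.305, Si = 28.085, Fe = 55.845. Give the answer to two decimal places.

Formula mass = 0.44·24.305 + 0.56·55.845 + 1·40.078 + 2·28.085 + 6·15.999 = 234.209 g/mol, of which 40.078 g is Ca.
So Ca makes up 40.078/234.209 = 0.1711 of the mass, i.e. 17.11%.

17.11 mass %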